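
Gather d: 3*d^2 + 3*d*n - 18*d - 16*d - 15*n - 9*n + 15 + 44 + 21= 3*d^2 + d*(3*n - 34) - 24*n + 80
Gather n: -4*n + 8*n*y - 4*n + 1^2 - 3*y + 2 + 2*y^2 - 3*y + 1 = n*(8*y - 8) + 2*y^2 - 6*y + 4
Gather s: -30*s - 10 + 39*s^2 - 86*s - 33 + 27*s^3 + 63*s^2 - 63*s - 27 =27*s^3 + 102*s^2 - 179*s - 70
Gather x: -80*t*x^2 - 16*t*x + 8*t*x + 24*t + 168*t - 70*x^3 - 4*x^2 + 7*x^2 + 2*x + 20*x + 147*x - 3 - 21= 192*t - 70*x^3 + x^2*(3 - 80*t) + x*(169 - 8*t) - 24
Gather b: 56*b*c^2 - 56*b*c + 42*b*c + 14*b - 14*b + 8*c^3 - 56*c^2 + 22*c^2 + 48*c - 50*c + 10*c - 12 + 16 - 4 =b*(56*c^2 - 14*c) + 8*c^3 - 34*c^2 + 8*c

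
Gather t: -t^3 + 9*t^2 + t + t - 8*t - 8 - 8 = -t^3 + 9*t^2 - 6*t - 16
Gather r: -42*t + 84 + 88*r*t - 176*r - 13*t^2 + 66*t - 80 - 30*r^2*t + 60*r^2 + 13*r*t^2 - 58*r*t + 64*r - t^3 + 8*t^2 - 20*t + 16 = r^2*(60 - 30*t) + r*(13*t^2 + 30*t - 112) - t^3 - 5*t^2 + 4*t + 20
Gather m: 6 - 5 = 1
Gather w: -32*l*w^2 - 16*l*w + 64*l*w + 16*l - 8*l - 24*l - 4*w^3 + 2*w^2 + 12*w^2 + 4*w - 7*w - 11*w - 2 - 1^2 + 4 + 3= -16*l - 4*w^3 + w^2*(14 - 32*l) + w*(48*l - 14) + 4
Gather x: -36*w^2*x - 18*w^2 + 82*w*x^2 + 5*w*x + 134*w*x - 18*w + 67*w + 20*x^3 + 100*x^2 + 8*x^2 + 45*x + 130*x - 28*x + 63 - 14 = -18*w^2 + 49*w + 20*x^3 + x^2*(82*w + 108) + x*(-36*w^2 + 139*w + 147) + 49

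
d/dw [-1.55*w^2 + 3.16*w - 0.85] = 3.16 - 3.1*w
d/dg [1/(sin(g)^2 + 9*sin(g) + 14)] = -(2*sin(g) + 9)*cos(g)/(sin(g)^2 + 9*sin(g) + 14)^2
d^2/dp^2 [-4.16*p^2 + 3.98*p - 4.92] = -8.32000000000000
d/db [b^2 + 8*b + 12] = 2*b + 8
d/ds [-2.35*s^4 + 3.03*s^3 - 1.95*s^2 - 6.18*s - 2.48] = -9.4*s^3 + 9.09*s^2 - 3.9*s - 6.18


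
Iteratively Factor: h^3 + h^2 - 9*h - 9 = (h - 3)*(h^2 + 4*h + 3) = (h - 3)*(h + 1)*(h + 3)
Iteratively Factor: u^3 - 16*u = (u - 4)*(u^2 + 4*u) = u*(u - 4)*(u + 4)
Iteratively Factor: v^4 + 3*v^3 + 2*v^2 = (v)*(v^3 + 3*v^2 + 2*v) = v*(v + 2)*(v^2 + v) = v^2*(v + 2)*(v + 1)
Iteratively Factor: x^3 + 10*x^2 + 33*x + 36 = (x + 3)*(x^2 + 7*x + 12) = (x + 3)^2*(x + 4)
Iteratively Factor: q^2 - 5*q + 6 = (q - 3)*(q - 2)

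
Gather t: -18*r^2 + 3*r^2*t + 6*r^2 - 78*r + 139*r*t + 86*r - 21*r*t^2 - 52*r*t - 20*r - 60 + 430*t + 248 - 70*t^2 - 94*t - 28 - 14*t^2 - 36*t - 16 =-12*r^2 - 12*r + t^2*(-21*r - 84) + t*(3*r^2 + 87*r + 300) + 144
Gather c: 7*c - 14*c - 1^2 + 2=1 - 7*c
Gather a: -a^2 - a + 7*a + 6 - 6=-a^2 + 6*a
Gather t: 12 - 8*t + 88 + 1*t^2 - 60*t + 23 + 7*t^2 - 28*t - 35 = 8*t^2 - 96*t + 88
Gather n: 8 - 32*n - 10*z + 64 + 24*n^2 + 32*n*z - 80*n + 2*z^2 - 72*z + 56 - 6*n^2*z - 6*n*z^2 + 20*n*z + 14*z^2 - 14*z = n^2*(24 - 6*z) + n*(-6*z^2 + 52*z - 112) + 16*z^2 - 96*z + 128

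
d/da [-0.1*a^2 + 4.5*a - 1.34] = 4.5 - 0.2*a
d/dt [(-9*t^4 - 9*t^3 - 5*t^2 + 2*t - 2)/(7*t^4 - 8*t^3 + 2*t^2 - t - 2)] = (135*t^6 + 34*t^5 - 73*t^4 + 178*t^3 + 7*t^2 + 28*t - 6)/(49*t^8 - 112*t^7 + 92*t^6 - 46*t^5 - 8*t^4 + 28*t^3 - 7*t^2 + 4*t + 4)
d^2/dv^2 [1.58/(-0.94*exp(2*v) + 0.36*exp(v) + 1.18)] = (1.58*(1.88*exp(v) - 0.36)*(3.76*exp(v) - 0.72)*exp(v) + (5.9408*exp(v) - 0.5688)*(-0.94*exp(2*v) + 0.36*exp(v) + 1.18))*exp(v)/(-0.94*exp(2*v) + 0.36*exp(v) + 1.18)^3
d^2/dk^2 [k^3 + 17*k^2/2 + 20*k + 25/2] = 6*k + 17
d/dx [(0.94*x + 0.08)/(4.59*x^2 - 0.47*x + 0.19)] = (-4.3146*x^2 - 0.7344*x + 0.2162)/(21.0681*x^4 - 4.3146*x^3 + 1.9651*x^2 - 0.1786*x + 0.0361)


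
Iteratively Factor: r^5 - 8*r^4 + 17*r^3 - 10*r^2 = (r)*(r^4 - 8*r^3 + 17*r^2 - 10*r) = r*(r - 1)*(r^3 - 7*r^2 + 10*r) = r^2*(r - 1)*(r^2 - 7*r + 10) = r^2*(r - 5)*(r - 1)*(r - 2)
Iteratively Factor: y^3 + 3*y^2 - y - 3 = (y + 3)*(y^2 - 1) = (y - 1)*(y + 3)*(y + 1)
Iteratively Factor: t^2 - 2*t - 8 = (t - 4)*(t + 2)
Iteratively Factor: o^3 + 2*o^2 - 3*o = (o)*(o^2 + 2*o - 3) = o*(o - 1)*(o + 3)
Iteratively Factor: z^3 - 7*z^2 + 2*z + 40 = (z + 2)*(z^2 - 9*z + 20) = (z - 4)*(z + 2)*(z - 5)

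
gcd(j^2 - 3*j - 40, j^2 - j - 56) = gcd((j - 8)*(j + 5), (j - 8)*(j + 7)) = j - 8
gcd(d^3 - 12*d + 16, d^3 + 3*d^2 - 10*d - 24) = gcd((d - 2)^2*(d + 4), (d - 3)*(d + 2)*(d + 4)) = d + 4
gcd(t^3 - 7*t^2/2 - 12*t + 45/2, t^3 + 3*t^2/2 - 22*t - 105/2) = t^2 - 2*t - 15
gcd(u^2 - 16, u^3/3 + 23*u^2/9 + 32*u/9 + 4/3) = 1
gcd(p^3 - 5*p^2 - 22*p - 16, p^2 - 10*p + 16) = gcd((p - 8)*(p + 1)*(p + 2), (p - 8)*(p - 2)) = p - 8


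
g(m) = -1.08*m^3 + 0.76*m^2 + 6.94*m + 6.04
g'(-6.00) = -118.82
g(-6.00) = 225.04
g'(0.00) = 6.94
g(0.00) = 6.04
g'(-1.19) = 0.54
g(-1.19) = 0.68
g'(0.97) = 5.37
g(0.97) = 12.50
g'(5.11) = -69.90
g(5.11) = -82.76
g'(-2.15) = -11.30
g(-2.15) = 5.37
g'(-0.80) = 3.65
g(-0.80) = 1.53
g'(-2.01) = -9.21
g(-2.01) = 3.93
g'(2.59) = -10.86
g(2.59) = 10.35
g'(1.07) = 4.86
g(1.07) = 13.01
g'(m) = -3.24*m^2 + 1.52*m + 6.94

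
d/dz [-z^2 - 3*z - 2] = -2*z - 3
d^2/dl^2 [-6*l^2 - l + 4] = -12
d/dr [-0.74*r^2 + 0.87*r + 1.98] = 0.87 - 1.48*r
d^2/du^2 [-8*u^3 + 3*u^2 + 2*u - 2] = 6 - 48*u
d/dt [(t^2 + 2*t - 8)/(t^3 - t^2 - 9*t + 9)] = (-t^4 - 4*t^3 + 17*t^2 + 2*t - 54)/(t^6 - 2*t^5 - 17*t^4 + 36*t^3 + 63*t^2 - 162*t + 81)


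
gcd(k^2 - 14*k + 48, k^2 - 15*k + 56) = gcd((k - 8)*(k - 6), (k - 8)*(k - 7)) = k - 8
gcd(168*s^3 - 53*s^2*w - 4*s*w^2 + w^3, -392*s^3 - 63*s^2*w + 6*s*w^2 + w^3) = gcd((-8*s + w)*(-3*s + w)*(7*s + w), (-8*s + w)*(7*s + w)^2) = 56*s^2 + s*w - w^2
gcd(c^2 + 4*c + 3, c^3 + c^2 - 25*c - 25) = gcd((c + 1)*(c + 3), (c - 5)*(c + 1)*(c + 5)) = c + 1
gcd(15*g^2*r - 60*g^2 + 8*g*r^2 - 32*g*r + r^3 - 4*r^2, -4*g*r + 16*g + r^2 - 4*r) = r - 4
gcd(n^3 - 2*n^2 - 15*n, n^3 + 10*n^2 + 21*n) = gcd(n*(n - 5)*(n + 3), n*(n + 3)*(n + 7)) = n^2 + 3*n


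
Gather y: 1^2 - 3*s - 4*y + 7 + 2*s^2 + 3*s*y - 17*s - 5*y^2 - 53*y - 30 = 2*s^2 - 20*s - 5*y^2 + y*(3*s - 57) - 22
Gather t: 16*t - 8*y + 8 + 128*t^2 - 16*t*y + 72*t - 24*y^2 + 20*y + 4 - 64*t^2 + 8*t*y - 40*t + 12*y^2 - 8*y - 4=64*t^2 + t*(48 - 8*y) - 12*y^2 + 4*y + 8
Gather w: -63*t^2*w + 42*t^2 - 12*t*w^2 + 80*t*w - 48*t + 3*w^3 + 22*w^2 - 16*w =42*t^2 - 48*t + 3*w^3 + w^2*(22 - 12*t) + w*(-63*t^2 + 80*t - 16)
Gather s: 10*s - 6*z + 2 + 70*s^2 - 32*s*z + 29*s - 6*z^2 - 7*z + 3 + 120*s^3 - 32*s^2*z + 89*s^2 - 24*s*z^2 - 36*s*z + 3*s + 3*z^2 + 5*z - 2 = 120*s^3 + s^2*(159 - 32*z) + s*(-24*z^2 - 68*z + 42) - 3*z^2 - 8*z + 3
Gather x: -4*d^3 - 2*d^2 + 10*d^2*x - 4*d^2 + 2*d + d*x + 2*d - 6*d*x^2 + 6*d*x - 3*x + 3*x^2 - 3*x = -4*d^3 - 6*d^2 + 4*d + x^2*(3 - 6*d) + x*(10*d^2 + 7*d - 6)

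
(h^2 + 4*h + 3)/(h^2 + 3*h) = (h + 1)/h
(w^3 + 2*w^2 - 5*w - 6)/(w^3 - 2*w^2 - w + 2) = (w + 3)/(w - 1)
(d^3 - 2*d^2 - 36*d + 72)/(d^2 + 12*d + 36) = (d^2 - 8*d + 12)/(d + 6)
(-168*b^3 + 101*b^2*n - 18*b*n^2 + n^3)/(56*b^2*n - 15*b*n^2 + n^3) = (-3*b + n)/n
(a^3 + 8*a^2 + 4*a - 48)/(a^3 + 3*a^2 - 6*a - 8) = (a + 6)/(a + 1)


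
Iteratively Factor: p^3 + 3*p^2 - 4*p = (p + 4)*(p^2 - p) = (p - 1)*(p + 4)*(p)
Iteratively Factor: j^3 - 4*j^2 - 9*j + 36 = (j - 4)*(j^2 - 9) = (j - 4)*(j + 3)*(j - 3)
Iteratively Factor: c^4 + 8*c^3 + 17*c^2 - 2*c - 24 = (c - 1)*(c^3 + 9*c^2 + 26*c + 24) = (c - 1)*(c + 4)*(c^2 + 5*c + 6) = (c - 1)*(c + 3)*(c + 4)*(c + 2)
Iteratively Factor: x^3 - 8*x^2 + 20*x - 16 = (x - 2)*(x^2 - 6*x + 8) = (x - 4)*(x - 2)*(x - 2)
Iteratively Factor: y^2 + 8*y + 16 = (y + 4)*(y + 4)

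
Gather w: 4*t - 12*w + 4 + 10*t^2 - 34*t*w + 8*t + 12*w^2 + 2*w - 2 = 10*t^2 + 12*t + 12*w^2 + w*(-34*t - 10) + 2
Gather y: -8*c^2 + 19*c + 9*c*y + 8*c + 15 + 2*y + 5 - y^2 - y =-8*c^2 + 27*c - y^2 + y*(9*c + 1) + 20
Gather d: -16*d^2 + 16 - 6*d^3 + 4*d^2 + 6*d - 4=-6*d^3 - 12*d^2 + 6*d + 12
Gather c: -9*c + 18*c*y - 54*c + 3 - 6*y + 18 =c*(18*y - 63) - 6*y + 21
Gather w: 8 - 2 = 6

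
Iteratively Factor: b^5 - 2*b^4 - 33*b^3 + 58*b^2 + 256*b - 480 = (b - 5)*(b^4 + 3*b^3 - 18*b^2 - 32*b + 96) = (b - 5)*(b - 3)*(b^3 + 6*b^2 - 32) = (b - 5)*(b - 3)*(b + 4)*(b^2 + 2*b - 8) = (b - 5)*(b - 3)*(b - 2)*(b + 4)*(b + 4)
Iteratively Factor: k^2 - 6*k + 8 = (k - 4)*(k - 2)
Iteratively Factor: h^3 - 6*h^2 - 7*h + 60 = (h - 4)*(h^2 - 2*h - 15) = (h - 4)*(h + 3)*(h - 5)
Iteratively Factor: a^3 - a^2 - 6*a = (a)*(a^2 - a - 6) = a*(a - 3)*(a + 2)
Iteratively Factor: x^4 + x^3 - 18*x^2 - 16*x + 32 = (x + 2)*(x^3 - x^2 - 16*x + 16) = (x - 1)*(x + 2)*(x^2 - 16) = (x - 1)*(x + 2)*(x + 4)*(x - 4)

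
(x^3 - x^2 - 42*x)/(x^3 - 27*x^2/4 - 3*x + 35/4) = 4*x*(x + 6)/(4*x^2 + x - 5)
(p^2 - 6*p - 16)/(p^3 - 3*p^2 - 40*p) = (p + 2)/(p*(p + 5))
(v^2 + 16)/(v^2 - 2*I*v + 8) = (v + 4*I)/(v + 2*I)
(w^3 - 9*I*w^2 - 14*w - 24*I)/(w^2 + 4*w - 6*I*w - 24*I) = (w^2 - 3*I*w + 4)/(w + 4)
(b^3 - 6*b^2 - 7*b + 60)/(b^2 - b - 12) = b - 5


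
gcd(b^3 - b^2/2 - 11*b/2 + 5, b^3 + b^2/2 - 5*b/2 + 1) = b - 1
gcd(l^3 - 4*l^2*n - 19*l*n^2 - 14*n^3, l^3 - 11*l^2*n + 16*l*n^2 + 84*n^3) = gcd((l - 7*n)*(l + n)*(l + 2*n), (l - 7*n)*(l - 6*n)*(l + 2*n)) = l^2 - 5*l*n - 14*n^2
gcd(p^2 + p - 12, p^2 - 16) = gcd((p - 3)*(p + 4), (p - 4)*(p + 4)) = p + 4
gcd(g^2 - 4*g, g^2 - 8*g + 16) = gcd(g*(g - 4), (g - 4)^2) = g - 4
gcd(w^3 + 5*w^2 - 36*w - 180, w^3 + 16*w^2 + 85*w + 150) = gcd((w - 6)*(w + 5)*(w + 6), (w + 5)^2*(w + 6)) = w^2 + 11*w + 30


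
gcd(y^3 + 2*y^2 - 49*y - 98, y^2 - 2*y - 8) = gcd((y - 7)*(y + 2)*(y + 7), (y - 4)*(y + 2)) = y + 2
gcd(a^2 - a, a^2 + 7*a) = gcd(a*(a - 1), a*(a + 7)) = a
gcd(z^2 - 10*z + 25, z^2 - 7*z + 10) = z - 5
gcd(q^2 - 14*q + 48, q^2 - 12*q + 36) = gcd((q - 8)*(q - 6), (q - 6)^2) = q - 6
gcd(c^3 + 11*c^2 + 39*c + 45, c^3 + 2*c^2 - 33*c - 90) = c^2 + 8*c + 15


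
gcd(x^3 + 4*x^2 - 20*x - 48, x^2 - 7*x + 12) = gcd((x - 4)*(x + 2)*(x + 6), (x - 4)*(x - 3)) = x - 4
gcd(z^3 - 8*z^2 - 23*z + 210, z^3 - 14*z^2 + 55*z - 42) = z^2 - 13*z + 42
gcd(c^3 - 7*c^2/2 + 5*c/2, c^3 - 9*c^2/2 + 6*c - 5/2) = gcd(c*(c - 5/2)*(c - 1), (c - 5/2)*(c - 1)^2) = c^2 - 7*c/2 + 5/2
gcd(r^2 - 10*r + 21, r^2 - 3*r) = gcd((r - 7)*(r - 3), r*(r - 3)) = r - 3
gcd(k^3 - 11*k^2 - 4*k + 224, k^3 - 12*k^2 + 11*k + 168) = k^2 - 15*k + 56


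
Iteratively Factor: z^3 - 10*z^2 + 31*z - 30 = (z - 5)*(z^2 - 5*z + 6) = (z - 5)*(z - 3)*(z - 2)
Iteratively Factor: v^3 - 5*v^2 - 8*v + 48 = (v - 4)*(v^2 - v - 12) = (v - 4)*(v + 3)*(v - 4)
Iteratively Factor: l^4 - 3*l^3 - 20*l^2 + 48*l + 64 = (l + 4)*(l^3 - 7*l^2 + 8*l + 16) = (l - 4)*(l + 4)*(l^2 - 3*l - 4) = (l - 4)^2*(l + 4)*(l + 1)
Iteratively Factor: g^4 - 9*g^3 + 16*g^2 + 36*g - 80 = (g + 2)*(g^3 - 11*g^2 + 38*g - 40) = (g - 5)*(g + 2)*(g^2 - 6*g + 8) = (g - 5)*(g - 2)*(g + 2)*(g - 4)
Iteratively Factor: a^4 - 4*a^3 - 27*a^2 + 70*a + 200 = (a + 4)*(a^3 - 8*a^2 + 5*a + 50) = (a - 5)*(a + 4)*(a^2 - 3*a - 10) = (a - 5)*(a + 2)*(a + 4)*(a - 5)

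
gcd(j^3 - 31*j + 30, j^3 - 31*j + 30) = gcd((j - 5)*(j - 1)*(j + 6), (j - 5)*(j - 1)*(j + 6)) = j^3 - 31*j + 30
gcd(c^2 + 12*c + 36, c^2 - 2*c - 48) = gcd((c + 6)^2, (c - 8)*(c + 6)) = c + 6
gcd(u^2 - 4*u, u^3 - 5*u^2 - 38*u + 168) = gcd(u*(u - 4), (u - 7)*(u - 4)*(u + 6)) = u - 4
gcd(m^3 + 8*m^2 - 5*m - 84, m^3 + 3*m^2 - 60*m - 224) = m^2 + 11*m + 28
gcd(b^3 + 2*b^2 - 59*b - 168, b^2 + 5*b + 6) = b + 3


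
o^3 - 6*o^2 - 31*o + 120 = (o - 8)*(o - 3)*(o + 5)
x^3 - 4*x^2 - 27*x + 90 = (x - 6)*(x - 3)*(x + 5)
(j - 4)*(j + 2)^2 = j^3 - 12*j - 16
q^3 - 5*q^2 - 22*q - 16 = (q - 8)*(q + 1)*(q + 2)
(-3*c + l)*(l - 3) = -3*c*l + 9*c + l^2 - 3*l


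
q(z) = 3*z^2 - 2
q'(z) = 6*z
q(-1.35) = 3.47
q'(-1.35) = -8.10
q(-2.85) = 22.37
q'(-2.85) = -17.10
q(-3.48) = 34.33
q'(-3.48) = -20.88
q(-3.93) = 44.33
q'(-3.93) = -23.58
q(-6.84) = 138.36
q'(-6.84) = -41.04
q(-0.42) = -1.47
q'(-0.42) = -2.52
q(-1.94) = 9.29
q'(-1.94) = -11.64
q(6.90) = 140.83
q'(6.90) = 41.40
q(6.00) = 106.00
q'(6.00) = 36.00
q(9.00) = 241.00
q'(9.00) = 54.00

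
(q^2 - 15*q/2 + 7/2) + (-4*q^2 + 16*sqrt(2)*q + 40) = -3*q^2 - 15*q/2 + 16*sqrt(2)*q + 87/2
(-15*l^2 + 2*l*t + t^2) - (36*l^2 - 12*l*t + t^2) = -51*l^2 + 14*l*t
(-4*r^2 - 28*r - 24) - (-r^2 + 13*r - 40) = -3*r^2 - 41*r + 16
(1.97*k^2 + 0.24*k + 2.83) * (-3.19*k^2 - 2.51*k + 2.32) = -6.2843*k^4 - 5.7103*k^3 - 5.0597*k^2 - 6.5465*k + 6.5656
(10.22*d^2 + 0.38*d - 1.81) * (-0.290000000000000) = -2.9638*d^2 - 0.1102*d + 0.5249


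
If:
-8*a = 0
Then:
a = 0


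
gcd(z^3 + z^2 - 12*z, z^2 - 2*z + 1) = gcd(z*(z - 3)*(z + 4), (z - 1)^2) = 1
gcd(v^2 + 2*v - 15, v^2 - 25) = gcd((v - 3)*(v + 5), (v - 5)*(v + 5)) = v + 5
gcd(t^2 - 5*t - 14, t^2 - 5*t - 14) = t^2 - 5*t - 14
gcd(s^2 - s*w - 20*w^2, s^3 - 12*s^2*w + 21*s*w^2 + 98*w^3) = 1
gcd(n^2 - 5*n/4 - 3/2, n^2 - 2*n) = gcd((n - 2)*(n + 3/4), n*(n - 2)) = n - 2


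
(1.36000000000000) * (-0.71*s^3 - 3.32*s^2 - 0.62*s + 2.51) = -0.9656*s^3 - 4.5152*s^2 - 0.8432*s + 3.4136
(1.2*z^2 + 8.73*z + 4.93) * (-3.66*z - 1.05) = -4.392*z^3 - 33.2118*z^2 - 27.2103*z - 5.1765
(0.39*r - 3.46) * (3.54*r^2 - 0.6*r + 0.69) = 1.3806*r^3 - 12.4824*r^2 + 2.3451*r - 2.3874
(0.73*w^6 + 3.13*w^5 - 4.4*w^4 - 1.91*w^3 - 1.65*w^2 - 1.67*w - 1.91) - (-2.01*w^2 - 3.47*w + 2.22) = 0.73*w^6 + 3.13*w^5 - 4.4*w^4 - 1.91*w^3 + 0.36*w^2 + 1.8*w - 4.13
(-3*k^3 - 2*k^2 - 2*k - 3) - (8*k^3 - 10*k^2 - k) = -11*k^3 + 8*k^2 - k - 3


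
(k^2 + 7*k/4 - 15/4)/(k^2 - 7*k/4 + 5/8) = 2*(k + 3)/(2*k - 1)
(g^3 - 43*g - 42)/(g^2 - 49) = (g^2 + 7*g + 6)/(g + 7)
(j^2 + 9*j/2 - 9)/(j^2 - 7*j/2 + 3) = (j + 6)/(j - 2)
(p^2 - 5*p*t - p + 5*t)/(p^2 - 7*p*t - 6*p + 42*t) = (p^2 - 5*p*t - p + 5*t)/(p^2 - 7*p*t - 6*p + 42*t)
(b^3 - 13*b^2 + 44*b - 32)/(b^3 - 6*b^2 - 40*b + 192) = (b - 1)/(b + 6)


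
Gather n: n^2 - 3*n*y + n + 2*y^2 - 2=n^2 + n*(1 - 3*y) + 2*y^2 - 2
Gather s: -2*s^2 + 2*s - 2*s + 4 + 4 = 8 - 2*s^2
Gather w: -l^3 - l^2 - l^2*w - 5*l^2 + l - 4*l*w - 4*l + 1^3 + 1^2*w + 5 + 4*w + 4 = -l^3 - 6*l^2 - 3*l + w*(-l^2 - 4*l + 5) + 10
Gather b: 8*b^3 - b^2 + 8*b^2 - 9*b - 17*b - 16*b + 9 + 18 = 8*b^3 + 7*b^2 - 42*b + 27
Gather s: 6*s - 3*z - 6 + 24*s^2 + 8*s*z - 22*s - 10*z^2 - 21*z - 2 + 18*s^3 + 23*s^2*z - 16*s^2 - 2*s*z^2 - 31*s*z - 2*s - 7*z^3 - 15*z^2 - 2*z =18*s^3 + s^2*(23*z + 8) + s*(-2*z^2 - 23*z - 18) - 7*z^3 - 25*z^2 - 26*z - 8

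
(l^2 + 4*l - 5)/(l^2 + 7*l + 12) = (l^2 + 4*l - 5)/(l^2 + 7*l + 12)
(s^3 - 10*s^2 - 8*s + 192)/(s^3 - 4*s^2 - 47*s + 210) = (s^2 - 4*s - 32)/(s^2 + 2*s - 35)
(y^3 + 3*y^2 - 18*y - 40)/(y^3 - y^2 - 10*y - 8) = (y + 5)/(y + 1)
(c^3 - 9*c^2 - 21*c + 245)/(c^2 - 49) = (c^2 - 2*c - 35)/(c + 7)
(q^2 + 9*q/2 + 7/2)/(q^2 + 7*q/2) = (q + 1)/q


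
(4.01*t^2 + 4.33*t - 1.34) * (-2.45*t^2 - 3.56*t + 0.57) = -9.8245*t^4 - 24.8841*t^3 - 9.8461*t^2 + 7.2385*t - 0.7638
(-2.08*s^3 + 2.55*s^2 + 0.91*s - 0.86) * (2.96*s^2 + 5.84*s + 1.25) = -6.1568*s^5 - 4.5992*s^4 + 14.9856*s^3 + 5.9563*s^2 - 3.8849*s - 1.075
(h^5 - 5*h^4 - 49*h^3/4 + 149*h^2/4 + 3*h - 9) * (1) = h^5 - 5*h^4 - 49*h^3/4 + 149*h^2/4 + 3*h - 9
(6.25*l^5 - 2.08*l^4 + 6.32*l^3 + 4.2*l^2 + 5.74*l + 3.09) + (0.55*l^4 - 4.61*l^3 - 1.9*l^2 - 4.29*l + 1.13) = 6.25*l^5 - 1.53*l^4 + 1.71*l^3 + 2.3*l^2 + 1.45*l + 4.22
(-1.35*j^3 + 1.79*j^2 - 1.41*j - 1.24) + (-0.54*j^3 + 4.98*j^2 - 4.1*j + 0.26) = -1.89*j^3 + 6.77*j^2 - 5.51*j - 0.98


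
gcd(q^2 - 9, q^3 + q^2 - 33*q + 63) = q - 3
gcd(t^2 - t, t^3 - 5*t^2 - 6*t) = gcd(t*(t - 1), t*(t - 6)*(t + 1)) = t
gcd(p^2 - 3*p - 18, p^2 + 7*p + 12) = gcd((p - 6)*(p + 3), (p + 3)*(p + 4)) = p + 3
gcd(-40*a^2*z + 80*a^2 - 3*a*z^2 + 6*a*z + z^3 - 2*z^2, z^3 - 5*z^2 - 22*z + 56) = z - 2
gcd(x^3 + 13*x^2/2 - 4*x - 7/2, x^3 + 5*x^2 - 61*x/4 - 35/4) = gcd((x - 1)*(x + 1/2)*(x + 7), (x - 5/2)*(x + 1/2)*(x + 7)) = x^2 + 15*x/2 + 7/2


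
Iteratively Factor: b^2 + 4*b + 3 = (b + 3)*(b + 1)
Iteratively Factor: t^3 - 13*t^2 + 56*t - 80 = (t - 4)*(t^2 - 9*t + 20) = (t - 5)*(t - 4)*(t - 4)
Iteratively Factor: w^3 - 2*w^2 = (w)*(w^2 - 2*w) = w^2*(w - 2)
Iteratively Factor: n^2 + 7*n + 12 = (n + 4)*(n + 3)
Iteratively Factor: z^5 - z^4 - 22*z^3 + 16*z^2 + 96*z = (z + 2)*(z^4 - 3*z^3 - 16*z^2 + 48*z) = (z - 3)*(z + 2)*(z^3 - 16*z) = z*(z - 3)*(z + 2)*(z^2 - 16) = z*(z - 4)*(z - 3)*(z + 2)*(z + 4)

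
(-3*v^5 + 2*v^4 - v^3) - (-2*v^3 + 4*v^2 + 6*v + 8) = -3*v^5 + 2*v^4 + v^3 - 4*v^2 - 6*v - 8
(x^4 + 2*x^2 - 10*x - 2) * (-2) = -2*x^4 - 4*x^2 + 20*x + 4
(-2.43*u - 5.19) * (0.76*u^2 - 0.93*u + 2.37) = -1.8468*u^3 - 1.6845*u^2 - 0.9324*u - 12.3003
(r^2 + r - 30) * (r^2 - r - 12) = r^4 - 43*r^2 + 18*r + 360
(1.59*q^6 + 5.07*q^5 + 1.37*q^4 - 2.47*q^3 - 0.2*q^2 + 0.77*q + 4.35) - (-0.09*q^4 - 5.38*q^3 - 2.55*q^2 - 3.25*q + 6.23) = 1.59*q^6 + 5.07*q^5 + 1.46*q^4 + 2.91*q^3 + 2.35*q^2 + 4.02*q - 1.88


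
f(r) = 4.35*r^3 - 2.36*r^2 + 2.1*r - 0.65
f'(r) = 13.05*r^2 - 4.72*r + 2.1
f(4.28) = 306.16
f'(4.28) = 220.95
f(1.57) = 13.66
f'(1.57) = 26.86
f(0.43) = 0.16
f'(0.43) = 2.48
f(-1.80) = -37.45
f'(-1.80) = 52.88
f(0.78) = 1.62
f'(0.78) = 6.36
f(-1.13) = -12.31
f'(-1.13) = 24.10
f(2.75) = 77.74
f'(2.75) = 87.81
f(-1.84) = -39.60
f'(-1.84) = 54.97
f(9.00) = 2998.24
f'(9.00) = 1016.67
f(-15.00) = -15244.40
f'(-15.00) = 3009.15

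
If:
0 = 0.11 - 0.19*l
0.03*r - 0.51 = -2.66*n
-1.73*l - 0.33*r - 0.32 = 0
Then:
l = 0.58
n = 0.24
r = -4.00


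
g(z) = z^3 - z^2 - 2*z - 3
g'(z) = 3*z^2 - 2*z - 2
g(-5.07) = -148.89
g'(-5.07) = 85.25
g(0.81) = -4.74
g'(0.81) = -1.65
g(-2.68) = -24.07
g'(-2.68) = 24.91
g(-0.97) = -2.91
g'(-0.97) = 2.76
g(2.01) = -2.94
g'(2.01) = 6.10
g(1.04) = -5.04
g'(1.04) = -0.84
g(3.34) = 16.42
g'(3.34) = 24.79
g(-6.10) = -254.99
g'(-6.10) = 121.83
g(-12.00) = -1851.00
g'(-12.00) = 454.00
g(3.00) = 9.00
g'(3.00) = 19.00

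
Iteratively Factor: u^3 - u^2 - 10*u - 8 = (u - 4)*(u^2 + 3*u + 2) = (u - 4)*(u + 1)*(u + 2)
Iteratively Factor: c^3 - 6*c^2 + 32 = (c + 2)*(c^2 - 8*c + 16) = (c - 4)*(c + 2)*(c - 4)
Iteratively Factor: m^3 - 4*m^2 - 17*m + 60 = (m - 5)*(m^2 + m - 12) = (m - 5)*(m - 3)*(m + 4)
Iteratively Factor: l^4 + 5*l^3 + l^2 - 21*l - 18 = (l + 3)*(l^3 + 2*l^2 - 5*l - 6) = (l + 1)*(l + 3)*(l^2 + l - 6) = (l - 2)*(l + 1)*(l + 3)*(l + 3)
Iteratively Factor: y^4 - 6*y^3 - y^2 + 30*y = (y - 5)*(y^3 - y^2 - 6*y) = (y - 5)*(y - 3)*(y^2 + 2*y) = y*(y - 5)*(y - 3)*(y + 2)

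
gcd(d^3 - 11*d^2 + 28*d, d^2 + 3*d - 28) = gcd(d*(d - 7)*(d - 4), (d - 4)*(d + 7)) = d - 4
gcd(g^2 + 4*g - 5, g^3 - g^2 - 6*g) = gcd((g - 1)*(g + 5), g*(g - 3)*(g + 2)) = 1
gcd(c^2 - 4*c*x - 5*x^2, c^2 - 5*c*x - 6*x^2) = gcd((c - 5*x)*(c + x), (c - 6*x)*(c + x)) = c + x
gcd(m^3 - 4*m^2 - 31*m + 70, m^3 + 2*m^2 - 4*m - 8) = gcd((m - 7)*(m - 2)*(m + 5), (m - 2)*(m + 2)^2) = m - 2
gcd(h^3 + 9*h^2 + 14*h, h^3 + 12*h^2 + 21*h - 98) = h + 7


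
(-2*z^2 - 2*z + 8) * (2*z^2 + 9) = -4*z^4 - 4*z^3 - 2*z^2 - 18*z + 72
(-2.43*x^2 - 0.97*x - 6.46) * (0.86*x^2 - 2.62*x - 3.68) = -2.0898*x^4 + 5.5324*x^3 + 5.9282*x^2 + 20.4948*x + 23.7728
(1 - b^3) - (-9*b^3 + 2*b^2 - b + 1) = 8*b^3 - 2*b^2 + b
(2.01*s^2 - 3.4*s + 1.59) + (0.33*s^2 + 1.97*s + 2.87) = 2.34*s^2 - 1.43*s + 4.46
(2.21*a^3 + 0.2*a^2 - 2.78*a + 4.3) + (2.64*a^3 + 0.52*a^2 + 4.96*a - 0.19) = 4.85*a^3 + 0.72*a^2 + 2.18*a + 4.11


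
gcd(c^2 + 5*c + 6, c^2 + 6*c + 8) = c + 2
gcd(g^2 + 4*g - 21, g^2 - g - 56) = g + 7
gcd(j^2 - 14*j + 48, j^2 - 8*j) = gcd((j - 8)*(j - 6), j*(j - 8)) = j - 8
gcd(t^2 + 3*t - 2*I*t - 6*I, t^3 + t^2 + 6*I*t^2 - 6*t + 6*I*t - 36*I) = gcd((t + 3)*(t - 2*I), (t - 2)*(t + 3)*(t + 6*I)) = t + 3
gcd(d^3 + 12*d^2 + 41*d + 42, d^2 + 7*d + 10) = d + 2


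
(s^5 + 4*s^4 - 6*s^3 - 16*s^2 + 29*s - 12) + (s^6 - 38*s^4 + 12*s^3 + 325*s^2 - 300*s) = s^6 + s^5 - 34*s^4 + 6*s^3 + 309*s^2 - 271*s - 12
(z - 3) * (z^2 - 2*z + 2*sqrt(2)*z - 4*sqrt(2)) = z^3 - 5*z^2 + 2*sqrt(2)*z^2 - 10*sqrt(2)*z + 6*z + 12*sqrt(2)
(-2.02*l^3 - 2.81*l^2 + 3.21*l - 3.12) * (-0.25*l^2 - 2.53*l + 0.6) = 0.505*l^5 + 5.8131*l^4 + 5.0948*l^3 - 9.0273*l^2 + 9.8196*l - 1.872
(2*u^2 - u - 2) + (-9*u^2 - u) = -7*u^2 - 2*u - 2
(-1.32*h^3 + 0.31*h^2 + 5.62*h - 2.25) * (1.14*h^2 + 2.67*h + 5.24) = -1.5048*h^5 - 3.171*h^4 + 0.317699999999999*h^3 + 14.0648*h^2 + 23.4413*h - 11.79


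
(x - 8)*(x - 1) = x^2 - 9*x + 8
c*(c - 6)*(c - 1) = c^3 - 7*c^2 + 6*c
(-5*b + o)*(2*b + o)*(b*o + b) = -10*b^3*o - 10*b^3 - 3*b^2*o^2 - 3*b^2*o + b*o^3 + b*o^2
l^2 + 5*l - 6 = (l - 1)*(l + 6)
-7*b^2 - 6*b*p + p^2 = (-7*b + p)*(b + p)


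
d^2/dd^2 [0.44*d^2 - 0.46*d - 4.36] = 0.880000000000000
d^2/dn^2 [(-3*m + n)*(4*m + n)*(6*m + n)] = 14*m + 6*n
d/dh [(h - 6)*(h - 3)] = 2*h - 9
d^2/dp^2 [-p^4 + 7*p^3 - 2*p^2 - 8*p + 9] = -12*p^2 + 42*p - 4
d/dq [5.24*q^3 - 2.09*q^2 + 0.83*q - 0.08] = 15.72*q^2 - 4.18*q + 0.83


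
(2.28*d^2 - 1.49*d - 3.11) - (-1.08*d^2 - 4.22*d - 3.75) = 3.36*d^2 + 2.73*d + 0.64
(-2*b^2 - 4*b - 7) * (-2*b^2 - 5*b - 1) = 4*b^4 + 18*b^3 + 36*b^2 + 39*b + 7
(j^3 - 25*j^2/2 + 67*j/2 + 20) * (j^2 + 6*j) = j^5 - 13*j^4/2 - 83*j^3/2 + 221*j^2 + 120*j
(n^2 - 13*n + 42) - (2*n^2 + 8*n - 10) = -n^2 - 21*n + 52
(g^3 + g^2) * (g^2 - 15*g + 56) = g^5 - 14*g^4 + 41*g^3 + 56*g^2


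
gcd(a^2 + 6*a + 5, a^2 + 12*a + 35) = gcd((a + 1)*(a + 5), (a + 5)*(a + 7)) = a + 5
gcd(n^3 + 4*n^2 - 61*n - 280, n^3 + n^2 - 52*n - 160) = n^2 - 3*n - 40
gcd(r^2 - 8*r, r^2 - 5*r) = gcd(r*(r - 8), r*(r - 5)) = r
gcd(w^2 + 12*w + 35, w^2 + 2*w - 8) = 1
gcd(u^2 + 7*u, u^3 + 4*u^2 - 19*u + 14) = u + 7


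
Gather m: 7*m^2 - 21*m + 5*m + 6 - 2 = 7*m^2 - 16*m + 4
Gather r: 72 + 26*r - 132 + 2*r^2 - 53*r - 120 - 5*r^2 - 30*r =-3*r^2 - 57*r - 180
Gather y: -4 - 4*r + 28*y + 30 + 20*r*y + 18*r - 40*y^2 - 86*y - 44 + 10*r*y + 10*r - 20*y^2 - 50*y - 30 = 24*r - 60*y^2 + y*(30*r - 108) - 48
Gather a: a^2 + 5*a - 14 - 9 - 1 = a^2 + 5*a - 24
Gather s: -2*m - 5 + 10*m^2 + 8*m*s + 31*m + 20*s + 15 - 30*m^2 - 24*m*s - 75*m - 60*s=-20*m^2 - 46*m + s*(-16*m - 40) + 10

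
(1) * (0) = 0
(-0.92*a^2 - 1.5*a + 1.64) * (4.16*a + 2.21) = -3.8272*a^3 - 8.2732*a^2 + 3.5074*a + 3.6244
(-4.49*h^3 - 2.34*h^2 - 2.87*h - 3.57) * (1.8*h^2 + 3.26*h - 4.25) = -8.082*h^5 - 18.8494*h^4 + 6.2881*h^3 - 5.8372*h^2 + 0.5593*h + 15.1725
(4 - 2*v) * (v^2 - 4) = -2*v^3 + 4*v^2 + 8*v - 16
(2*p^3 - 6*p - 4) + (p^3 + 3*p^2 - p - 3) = 3*p^3 + 3*p^2 - 7*p - 7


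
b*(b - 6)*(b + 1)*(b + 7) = b^4 + 2*b^3 - 41*b^2 - 42*b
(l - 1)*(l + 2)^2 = l^3 + 3*l^2 - 4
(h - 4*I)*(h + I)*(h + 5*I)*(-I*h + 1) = -I*h^4 + 3*h^3 - 17*I*h^2 + 39*h + 20*I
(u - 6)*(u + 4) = u^2 - 2*u - 24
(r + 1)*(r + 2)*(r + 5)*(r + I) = r^4 + 8*r^3 + I*r^3 + 17*r^2 + 8*I*r^2 + 10*r + 17*I*r + 10*I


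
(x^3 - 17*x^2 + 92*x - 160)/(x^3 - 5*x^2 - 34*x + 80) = (x^2 - 9*x + 20)/(x^2 + 3*x - 10)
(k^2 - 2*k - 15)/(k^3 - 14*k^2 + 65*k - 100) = (k + 3)/(k^2 - 9*k + 20)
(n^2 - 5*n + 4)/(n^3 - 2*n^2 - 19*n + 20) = (n - 4)/(n^2 - n - 20)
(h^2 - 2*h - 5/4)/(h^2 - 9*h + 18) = (h^2 - 2*h - 5/4)/(h^2 - 9*h + 18)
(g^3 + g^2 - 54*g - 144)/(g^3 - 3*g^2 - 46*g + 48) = (g + 3)/(g - 1)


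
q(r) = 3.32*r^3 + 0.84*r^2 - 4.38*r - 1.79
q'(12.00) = 1450.02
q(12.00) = 5803.57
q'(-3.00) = 80.22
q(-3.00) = -70.73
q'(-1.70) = 21.55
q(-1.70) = -8.23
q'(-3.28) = 97.26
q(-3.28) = -95.54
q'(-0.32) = -3.90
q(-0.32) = -0.41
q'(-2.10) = 36.02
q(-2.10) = -19.63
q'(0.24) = -3.40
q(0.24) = -2.75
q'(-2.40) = 48.96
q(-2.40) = -32.34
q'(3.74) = 141.22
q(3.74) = 167.26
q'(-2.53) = 55.12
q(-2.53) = -39.10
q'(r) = 9.96*r^2 + 1.68*r - 4.38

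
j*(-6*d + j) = -6*d*j + j^2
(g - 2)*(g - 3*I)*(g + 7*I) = g^3 - 2*g^2 + 4*I*g^2 + 21*g - 8*I*g - 42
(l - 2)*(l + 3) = l^2 + l - 6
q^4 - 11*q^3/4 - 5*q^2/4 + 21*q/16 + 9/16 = (q - 3)*(q - 3/4)*(q + 1/2)^2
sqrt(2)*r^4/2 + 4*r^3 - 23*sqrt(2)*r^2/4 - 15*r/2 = r*(r - 3*sqrt(2)/2)*(r + 5*sqrt(2))*(sqrt(2)*r/2 + 1/2)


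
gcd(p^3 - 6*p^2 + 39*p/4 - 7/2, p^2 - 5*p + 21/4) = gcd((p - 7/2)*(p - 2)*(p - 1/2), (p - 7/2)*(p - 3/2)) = p - 7/2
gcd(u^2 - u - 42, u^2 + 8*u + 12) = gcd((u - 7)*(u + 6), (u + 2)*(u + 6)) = u + 6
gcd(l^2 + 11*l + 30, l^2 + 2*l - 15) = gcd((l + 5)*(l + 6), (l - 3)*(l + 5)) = l + 5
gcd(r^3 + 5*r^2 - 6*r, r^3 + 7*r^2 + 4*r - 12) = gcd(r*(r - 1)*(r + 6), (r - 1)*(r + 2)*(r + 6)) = r^2 + 5*r - 6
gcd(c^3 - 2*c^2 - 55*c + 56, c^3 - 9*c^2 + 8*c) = c^2 - 9*c + 8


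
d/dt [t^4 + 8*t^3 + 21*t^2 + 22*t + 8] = 4*t^3 + 24*t^2 + 42*t + 22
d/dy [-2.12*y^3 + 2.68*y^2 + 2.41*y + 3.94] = -6.36*y^2 + 5.36*y + 2.41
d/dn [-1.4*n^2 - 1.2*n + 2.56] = -2.8*n - 1.2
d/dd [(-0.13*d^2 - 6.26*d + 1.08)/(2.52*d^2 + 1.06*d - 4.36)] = (15.6374*d^2 - 4.3096*d + 26.1488)/(6.3504*d^4 + 5.3424*d^3 - 20.8508*d^2 - 9.2432*d + 19.0096)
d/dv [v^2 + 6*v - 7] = 2*v + 6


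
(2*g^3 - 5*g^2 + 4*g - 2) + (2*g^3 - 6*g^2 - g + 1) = 4*g^3 - 11*g^2 + 3*g - 1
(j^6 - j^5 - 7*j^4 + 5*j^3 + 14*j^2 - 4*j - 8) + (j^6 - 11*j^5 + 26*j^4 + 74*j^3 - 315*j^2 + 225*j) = 2*j^6 - 12*j^5 + 19*j^4 + 79*j^3 - 301*j^2 + 221*j - 8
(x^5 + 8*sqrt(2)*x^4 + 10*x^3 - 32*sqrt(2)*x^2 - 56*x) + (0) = x^5 + 8*sqrt(2)*x^4 + 10*x^3 - 32*sqrt(2)*x^2 - 56*x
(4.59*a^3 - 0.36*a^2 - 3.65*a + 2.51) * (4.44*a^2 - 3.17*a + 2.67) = 20.3796*a^5 - 16.1487*a^4 - 2.8095*a^3 + 21.7537*a^2 - 17.7022*a + 6.7017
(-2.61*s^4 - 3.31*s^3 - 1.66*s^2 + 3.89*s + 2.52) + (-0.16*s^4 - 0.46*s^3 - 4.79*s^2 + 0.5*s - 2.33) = -2.77*s^4 - 3.77*s^3 - 6.45*s^2 + 4.39*s + 0.19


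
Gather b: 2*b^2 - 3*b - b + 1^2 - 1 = 2*b^2 - 4*b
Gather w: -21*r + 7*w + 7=-21*r + 7*w + 7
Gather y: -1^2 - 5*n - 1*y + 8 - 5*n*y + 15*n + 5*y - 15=10*n + y*(4 - 5*n) - 8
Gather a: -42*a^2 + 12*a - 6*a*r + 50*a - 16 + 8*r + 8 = -42*a^2 + a*(62 - 6*r) + 8*r - 8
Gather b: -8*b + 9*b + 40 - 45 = b - 5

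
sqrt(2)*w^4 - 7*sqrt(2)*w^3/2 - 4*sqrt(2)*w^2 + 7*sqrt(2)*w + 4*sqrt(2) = (w - 4)*(w - sqrt(2))*(w + sqrt(2))*(sqrt(2)*w + sqrt(2)/2)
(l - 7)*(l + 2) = l^2 - 5*l - 14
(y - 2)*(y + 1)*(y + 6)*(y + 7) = y^4 + 12*y^3 + 27*y^2 - 68*y - 84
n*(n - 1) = n^2 - n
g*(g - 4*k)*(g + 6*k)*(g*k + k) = g^4*k + 2*g^3*k^2 + g^3*k - 24*g^2*k^3 + 2*g^2*k^2 - 24*g*k^3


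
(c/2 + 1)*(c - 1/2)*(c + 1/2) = c^3/2 + c^2 - c/8 - 1/4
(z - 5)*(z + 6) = z^2 + z - 30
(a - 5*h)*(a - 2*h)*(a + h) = a^3 - 6*a^2*h + 3*a*h^2 + 10*h^3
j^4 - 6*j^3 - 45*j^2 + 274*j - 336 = (j - 8)*(j - 3)*(j - 2)*(j + 7)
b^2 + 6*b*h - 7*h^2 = (b - h)*(b + 7*h)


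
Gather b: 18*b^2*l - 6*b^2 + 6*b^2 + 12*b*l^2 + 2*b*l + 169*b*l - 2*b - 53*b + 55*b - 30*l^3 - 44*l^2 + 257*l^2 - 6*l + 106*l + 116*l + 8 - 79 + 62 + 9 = 18*b^2*l + b*(12*l^2 + 171*l) - 30*l^3 + 213*l^2 + 216*l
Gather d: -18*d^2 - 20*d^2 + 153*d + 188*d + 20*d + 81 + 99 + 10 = -38*d^2 + 361*d + 190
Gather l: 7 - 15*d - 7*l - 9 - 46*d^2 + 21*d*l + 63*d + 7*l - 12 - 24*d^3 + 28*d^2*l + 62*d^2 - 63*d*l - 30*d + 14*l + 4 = -24*d^3 + 16*d^2 + 18*d + l*(28*d^2 - 42*d + 14) - 10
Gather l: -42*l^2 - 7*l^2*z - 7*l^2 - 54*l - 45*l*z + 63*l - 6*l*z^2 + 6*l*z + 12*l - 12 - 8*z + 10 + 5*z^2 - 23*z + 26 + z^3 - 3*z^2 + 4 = l^2*(-7*z - 49) + l*(-6*z^2 - 39*z + 21) + z^3 + 2*z^2 - 31*z + 28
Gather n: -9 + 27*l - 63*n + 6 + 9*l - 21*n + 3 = 36*l - 84*n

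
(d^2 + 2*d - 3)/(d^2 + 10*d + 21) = (d - 1)/(d + 7)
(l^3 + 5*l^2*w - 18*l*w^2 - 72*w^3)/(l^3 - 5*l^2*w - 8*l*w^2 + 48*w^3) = (-l - 6*w)/(-l + 4*w)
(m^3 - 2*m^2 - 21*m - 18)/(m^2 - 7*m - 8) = (m^2 - 3*m - 18)/(m - 8)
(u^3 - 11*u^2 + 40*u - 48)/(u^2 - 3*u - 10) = (-u^3 + 11*u^2 - 40*u + 48)/(-u^2 + 3*u + 10)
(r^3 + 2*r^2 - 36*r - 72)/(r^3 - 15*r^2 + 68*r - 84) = (r^2 + 8*r + 12)/(r^2 - 9*r + 14)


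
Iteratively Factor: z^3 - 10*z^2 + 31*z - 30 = (z - 5)*(z^2 - 5*z + 6) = (z - 5)*(z - 3)*(z - 2)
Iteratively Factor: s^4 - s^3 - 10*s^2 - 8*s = (s + 1)*(s^3 - 2*s^2 - 8*s) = (s + 1)*(s + 2)*(s^2 - 4*s) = s*(s + 1)*(s + 2)*(s - 4)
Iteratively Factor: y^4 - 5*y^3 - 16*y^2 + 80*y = (y + 4)*(y^3 - 9*y^2 + 20*y) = (y - 5)*(y + 4)*(y^2 - 4*y) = (y - 5)*(y - 4)*(y + 4)*(y)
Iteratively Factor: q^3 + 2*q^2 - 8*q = (q - 2)*(q^2 + 4*q) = (q - 2)*(q + 4)*(q)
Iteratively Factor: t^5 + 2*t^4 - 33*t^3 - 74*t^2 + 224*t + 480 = (t + 4)*(t^4 - 2*t^3 - 25*t^2 + 26*t + 120) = (t - 3)*(t + 4)*(t^3 + t^2 - 22*t - 40) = (t - 3)*(t + 2)*(t + 4)*(t^2 - t - 20) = (t - 3)*(t + 2)*(t + 4)^2*(t - 5)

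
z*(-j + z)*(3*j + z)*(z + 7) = -3*j^2*z^2 - 21*j^2*z + 2*j*z^3 + 14*j*z^2 + z^4 + 7*z^3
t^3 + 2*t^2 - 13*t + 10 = (t - 2)*(t - 1)*(t + 5)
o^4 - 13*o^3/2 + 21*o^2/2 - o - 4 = (o - 4)*(o - 2)*(o - 1)*(o + 1/2)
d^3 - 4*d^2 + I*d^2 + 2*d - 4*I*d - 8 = (d - 4)*(d - I)*(d + 2*I)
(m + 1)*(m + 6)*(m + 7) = m^3 + 14*m^2 + 55*m + 42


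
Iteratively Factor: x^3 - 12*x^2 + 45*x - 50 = (x - 5)*(x^2 - 7*x + 10) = (x - 5)^2*(x - 2)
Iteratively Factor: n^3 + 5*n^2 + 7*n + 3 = (n + 3)*(n^2 + 2*n + 1) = (n + 1)*(n + 3)*(n + 1)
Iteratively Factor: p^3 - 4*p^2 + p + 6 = (p + 1)*(p^2 - 5*p + 6) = (p - 3)*(p + 1)*(p - 2)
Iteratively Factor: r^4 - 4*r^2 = (r + 2)*(r^3 - 2*r^2) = r*(r + 2)*(r^2 - 2*r) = r^2*(r + 2)*(r - 2)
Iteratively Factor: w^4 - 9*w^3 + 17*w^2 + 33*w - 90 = (w - 3)*(w^3 - 6*w^2 - w + 30) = (w - 5)*(w - 3)*(w^2 - w - 6) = (w - 5)*(w - 3)*(w + 2)*(w - 3)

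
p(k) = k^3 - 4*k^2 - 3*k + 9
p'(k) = 3*k^2 - 8*k - 3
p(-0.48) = 9.41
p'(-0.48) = 1.53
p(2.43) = -7.56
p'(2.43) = -4.73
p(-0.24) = 9.48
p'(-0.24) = -0.91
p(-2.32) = -18.06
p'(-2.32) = 31.71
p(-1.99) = -8.75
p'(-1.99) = 24.80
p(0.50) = 6.62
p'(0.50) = -6.25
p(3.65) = -6.61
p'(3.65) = 7.77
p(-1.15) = 5.64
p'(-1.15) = 10.17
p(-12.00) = -2259.00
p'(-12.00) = 525.00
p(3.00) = -9.00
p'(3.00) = 0.00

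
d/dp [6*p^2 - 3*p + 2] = 12*p - 3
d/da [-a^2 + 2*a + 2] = 2 - 2*a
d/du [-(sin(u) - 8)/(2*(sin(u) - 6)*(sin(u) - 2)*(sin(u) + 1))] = (2*sin(u)^3 - 31*sin(u)^2 + 112*sin(u) - 44)*cos(u)/(2*(sin(u) - 6)^2*(sin(u) - 2)^2*(sin(u) + 1)^2)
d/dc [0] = 0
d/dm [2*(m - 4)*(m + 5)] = 4*m + 2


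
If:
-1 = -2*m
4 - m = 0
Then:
No Solution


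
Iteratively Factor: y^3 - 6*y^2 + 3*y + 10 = (y - 5)*(y^2 - y - 2) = (y - 5)*(y - 2)*(y + 1)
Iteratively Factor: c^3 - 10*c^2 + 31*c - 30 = (c - 5)*(c^2 - 5*c + 6) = (c - 5)*(c - 3)*(c - 2)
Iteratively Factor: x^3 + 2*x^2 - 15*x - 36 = (x - 4)*(x^2 + 6*x + 9) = (x - 4)*(x + 3)*(x + 3)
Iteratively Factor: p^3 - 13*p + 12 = (p - 1)*(p^2 + p - 12) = (p - 1)*(p + 4)*(p - 3)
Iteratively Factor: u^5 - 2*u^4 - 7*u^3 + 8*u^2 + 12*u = (u)*(u^4 - 2*u^3 - 7*u^2 + 8*u + 12) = u*(u - 3)*(u^3 + u^2 - 4*u - 4) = u*(u - 3)*(u + 2)*(u^2 - u - 2) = u*(u - 3)*(u + 1)*(u + 2)*(u - 2)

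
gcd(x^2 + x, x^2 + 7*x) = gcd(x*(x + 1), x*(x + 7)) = x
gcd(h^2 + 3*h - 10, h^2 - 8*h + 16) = 1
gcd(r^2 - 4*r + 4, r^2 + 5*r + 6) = 1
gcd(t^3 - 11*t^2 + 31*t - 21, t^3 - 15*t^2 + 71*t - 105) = t^2 - 10*t + 21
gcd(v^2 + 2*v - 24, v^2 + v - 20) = v - 4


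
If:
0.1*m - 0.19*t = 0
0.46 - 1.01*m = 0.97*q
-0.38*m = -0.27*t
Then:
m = 0.00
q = 0.47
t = 0.00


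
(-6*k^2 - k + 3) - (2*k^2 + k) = -8*k^2 - 2*k + 3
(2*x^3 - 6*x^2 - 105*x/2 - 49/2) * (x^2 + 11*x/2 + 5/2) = 2*x^5 + 5*x^4 - 161*x^3/2 - 1313*x^2/4 - 266*x - 245/4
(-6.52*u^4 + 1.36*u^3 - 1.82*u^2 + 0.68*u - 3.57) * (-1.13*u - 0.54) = 7.3676*u^5 + 1.984*u^4 + 1.3222*u^3 + 0.2144*u^2 + 3.6669*u + 1.9278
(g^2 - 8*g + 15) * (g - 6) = g^3 - 14*g^2 + 63*g - 90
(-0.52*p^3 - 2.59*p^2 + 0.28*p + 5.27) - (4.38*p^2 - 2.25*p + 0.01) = -0.52*p^3 - 6.97*p^2 + 2.53*p + 5.26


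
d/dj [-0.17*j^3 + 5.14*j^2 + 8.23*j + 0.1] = -0.51*j^2 + 10.28*j + 8.23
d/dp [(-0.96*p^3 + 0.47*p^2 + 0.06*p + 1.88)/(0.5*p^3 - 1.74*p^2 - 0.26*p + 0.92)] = (1.4354*p^4 + 0.4392*p^3 - 5.4874*p^2 + 7.4072*p + 0.544)/(0.25*p^6 - 1.74*p^5 + 2.7676*p^4 + 1.8248*p^3 - 3.134*p^2 - 0.4784*p + 0.8464)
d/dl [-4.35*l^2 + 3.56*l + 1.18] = 3.56 - 8.7*l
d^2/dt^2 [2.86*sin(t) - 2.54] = -2.86*sin(t)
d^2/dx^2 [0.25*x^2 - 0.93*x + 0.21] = 0.500000000000000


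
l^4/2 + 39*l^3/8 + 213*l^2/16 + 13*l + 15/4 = (l/2 + 1)*(l + 1/2)*(l + 5/4)*(l + 6)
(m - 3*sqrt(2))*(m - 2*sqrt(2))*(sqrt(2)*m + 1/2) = sqrt(2)*m^3 - 19*m^2/2 + 19*sqrt(2)*m/2 + 6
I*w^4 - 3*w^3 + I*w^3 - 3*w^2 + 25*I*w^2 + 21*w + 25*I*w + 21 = (w + 1)*(w - 3*I)*(w + 7*I)*(I*w + 1)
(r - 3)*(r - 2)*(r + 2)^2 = r^4 - r^3 - 10*r^2 + 4*r + 24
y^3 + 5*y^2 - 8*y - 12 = (y - 2)*(y + 1)*(y + 6)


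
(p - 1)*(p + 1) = p^2 - 1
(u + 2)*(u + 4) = u^2 + 6*u + 8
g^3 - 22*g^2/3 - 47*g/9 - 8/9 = (g - 8)*(g + 1/3)^2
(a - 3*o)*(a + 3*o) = a^2 - 9*o^2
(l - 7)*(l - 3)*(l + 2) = l^3 - 8*l^2 + l + 42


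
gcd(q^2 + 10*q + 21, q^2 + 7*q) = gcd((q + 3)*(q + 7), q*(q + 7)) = q + 7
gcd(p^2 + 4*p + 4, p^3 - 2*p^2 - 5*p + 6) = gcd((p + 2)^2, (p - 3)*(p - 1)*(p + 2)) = p + 2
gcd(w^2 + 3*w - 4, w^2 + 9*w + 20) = w + 4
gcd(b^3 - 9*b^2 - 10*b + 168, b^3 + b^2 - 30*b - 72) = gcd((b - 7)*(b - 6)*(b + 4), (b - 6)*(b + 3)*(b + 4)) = b^2 - 2*b - 24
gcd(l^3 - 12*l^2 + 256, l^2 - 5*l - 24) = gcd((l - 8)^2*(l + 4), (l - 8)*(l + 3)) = l - 8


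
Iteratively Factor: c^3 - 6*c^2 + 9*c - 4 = (c - 1)*(c^2 - 5*c + 4) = (c - 4)*(c - 1)*(c - 1)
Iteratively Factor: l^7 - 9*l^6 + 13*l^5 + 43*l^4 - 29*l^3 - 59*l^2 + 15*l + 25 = (l - 5)*(l^6 - 4*l^5 - 7*l^4 + 8*l^3 + 11*l^2 - 4*l - 5) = (l - 5)*(l - 1)*(l^5 - 3*l^4 - 10*l^3 - 2*l^2 + 9*l + 5) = (l - 5)*(l - 1)^2*(l^4 - 2*l^3 - 12*l^2 - 14*l - 5) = (l - 5)*(l - 1)^2*(l + 1)*(l^3 - 3*l^2 - 9*l - 5) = (l - 5)^2*(l - 1)^2*(l + 1)*(l^2 + 2*l + 1) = (l - 5)^2*(l - 1)^2*(l + 1)^2*(l + 1)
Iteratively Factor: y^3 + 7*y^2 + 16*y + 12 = (y + 2)*(y^2 + 5*y + 6) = (y + 2)^2*(y + 3)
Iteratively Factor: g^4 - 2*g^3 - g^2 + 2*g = (g + 1)*(g^3 - 3*g^2 + 2*g) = (g - 2)*(g + 1)*(g^2 - g) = (g - 2)*(g - 1)*(g + 1)*(g)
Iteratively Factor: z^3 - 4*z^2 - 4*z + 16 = (z - 4)*(z^2 - 4) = (z - 4)*(z + 2)*(z - 2)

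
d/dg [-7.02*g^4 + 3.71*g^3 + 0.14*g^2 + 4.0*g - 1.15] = -28.08*g^3 + 11.13*g^2 + 0.28*g + 4.0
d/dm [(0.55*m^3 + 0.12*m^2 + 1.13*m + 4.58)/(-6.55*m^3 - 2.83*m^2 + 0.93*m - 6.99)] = (-1.77635683940025e-15*m^5 - 0.7705*m^4 + 15.826*m^3 + 81.773*m^2 + 24.2452*m - 12.1581)/(42.9025*m^6 + 37.073*m^5 - 4.1741*m^4 + 86.3052*m^3 + 40.4283*m^2 - 13.0014*m + 48.8601)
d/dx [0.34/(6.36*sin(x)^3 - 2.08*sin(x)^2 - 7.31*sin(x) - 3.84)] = (-6.4872*sin(x)^2 + 1.4144*sin(x) + 2.4854)*cos(x)/(-6.36*sin(x)^3 + 2.08*sin(x)^2 + 7.31*sin(x) + 3.84)^2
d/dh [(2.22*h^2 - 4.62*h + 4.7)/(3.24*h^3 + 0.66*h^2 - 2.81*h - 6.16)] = (-7.1928*h^4 + 29.9376*h^3 - 48.873*h^2 - 33.5544*h + 41.6662)/(10.4976*h^6 + 4.2768*h^5 - 17.7732*h^4 - 43.626*h^3 - 0.235099999999999*h^2 + 34.6192*h + 37.9456)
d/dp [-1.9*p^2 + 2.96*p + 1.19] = 2.96 - 3.8*p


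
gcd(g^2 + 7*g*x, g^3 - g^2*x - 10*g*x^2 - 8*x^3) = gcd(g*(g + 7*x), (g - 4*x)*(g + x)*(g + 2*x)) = 1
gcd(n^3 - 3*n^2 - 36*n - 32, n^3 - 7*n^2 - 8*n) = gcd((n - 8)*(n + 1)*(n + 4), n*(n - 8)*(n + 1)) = n^2 - 7*n - 8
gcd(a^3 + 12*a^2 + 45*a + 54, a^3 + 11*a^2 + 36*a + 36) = a^2 + 9*a + 18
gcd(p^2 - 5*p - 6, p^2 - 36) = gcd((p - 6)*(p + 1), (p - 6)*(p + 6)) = p - 6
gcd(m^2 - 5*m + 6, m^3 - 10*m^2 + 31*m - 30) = m^2 - 5*m + 6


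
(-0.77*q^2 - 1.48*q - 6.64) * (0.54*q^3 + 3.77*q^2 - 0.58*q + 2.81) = -0.4158*q^5 - 3.7021*q^4 - 8.7186*q^3 - 26.3381*q^2 - 0.307600000000001*q - 18.6584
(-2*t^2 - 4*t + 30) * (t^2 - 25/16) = -2*t^4 - 4*t^3 + 265*t^2/8 + 25*t/4 - 375/8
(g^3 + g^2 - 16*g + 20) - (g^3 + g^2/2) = g^2/2 - 16*g + 20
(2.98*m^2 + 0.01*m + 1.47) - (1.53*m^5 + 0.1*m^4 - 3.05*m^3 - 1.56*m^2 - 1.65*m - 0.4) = -1.53*m^5 - 0.1*m^4 + 3.05*m^3 + 4.54*m^2 + 1.66*m + 1.87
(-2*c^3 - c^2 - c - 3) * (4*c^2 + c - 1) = -8*c^5 - 6*c^4 - 3*c^3 - 12*c^2 - 2*c + 3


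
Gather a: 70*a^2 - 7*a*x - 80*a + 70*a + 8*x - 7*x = 70*a^2 + a*(-7*x - 10) + x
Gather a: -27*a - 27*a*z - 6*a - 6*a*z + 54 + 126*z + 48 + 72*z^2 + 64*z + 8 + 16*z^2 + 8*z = a*(-33*z - 33) + 88*z^2 + 198*z + 110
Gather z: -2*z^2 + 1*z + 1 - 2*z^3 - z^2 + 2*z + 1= -2*z^3 - 3*z^2 + 3*z + 2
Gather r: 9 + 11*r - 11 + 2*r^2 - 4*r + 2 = 2*r^2 + 7*r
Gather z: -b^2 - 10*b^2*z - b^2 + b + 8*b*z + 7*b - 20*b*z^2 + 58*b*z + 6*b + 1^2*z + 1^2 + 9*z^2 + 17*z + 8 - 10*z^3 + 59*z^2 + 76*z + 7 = -2*b^2 + 14*b - 10*z^3 + z^2*(68 - 20*b) + z*(-10*b^2 + 66*b + 94) + 16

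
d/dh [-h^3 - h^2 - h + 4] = -3*h^2 - 2*h - 1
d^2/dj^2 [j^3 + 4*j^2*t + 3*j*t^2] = 6*j + 8*t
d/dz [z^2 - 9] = 2*z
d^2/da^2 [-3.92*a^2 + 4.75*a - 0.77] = -7.84000000000000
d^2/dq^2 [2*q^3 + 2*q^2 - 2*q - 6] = 12*q + 4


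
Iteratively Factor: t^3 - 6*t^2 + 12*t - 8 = (t - 2)*(t^2 - 4*t + 4) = (t - 2)^2*(t - 2)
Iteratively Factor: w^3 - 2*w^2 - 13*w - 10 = (w + 2)*(w^2 - 4*w - 5) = (w - 5)*(w + 2)*(w + 1)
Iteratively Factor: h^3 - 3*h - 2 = (h - 2)*(h^2 + 2*h + 1) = (h - 2)*(h + 1)*(h + 1)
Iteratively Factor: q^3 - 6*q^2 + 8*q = (q - 4)*(q^2 - 2*q) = q*(q - 4)*(q - 2)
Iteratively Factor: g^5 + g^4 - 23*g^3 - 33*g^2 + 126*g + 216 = (g - 4)*(g^4 + 5*g^3 - 3*g^2 - 45*g - 54) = (g - 4)*(g + 3)*(g^3 + 2*g^2 - 9*g - 18) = (g - 4)*(g + 2)*(g + 3)*(g^2 - 9) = (g - 4)*(g + 2)*(g + 3)^2*(g - 3)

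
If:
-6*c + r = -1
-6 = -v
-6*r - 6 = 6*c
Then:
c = 0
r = -1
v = 6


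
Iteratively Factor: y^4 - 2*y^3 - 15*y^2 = (y)*(y^3 - 2*y^2 - 15*y) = y^2*(y^2 - 2*y - 15) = y^2*(y - 5)*(y + 3)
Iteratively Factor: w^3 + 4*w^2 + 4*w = (w + 2)*(w^2 + 2*w) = (w + 2)^2*(w)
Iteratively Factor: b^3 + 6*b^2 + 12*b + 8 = (b + 2)*(b^2 + 4*b + 4) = (b + 2)^2*(b + 2)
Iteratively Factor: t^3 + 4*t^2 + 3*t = (t + 1)*(t^2 + 3*t) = t*(t + 1)*(t + 3)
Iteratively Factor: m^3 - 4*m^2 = (m - 4)*(m^2) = m*(m - 4)*(m)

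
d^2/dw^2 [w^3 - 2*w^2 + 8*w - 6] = 6*w - 4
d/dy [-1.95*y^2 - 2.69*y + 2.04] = -3.9*y - 2.69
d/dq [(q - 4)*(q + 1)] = 2*q - 3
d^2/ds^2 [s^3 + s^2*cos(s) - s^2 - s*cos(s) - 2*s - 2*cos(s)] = -s^2*cos(s) - 4*s*sin(s) + s*cos(s) + 6*s + 2*sin(s) + 4*cos(s) - 2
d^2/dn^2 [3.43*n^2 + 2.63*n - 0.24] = 6.86000000000000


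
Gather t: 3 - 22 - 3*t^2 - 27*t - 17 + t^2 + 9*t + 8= -2*t^2 - 18*t - 28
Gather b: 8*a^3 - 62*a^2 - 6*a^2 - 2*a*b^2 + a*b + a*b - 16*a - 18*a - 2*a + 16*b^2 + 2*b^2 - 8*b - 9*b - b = 8*a^3 - 68*a^2 - 36*a + b^2*(18 - 2*a) + b*(2*a - 18)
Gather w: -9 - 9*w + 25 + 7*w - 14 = 2 - 2*w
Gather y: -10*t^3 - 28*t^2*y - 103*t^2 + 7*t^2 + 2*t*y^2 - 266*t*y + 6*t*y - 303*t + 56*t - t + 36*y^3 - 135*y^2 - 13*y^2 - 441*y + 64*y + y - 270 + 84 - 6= -10*t^3 - 96*t^2 - 248*t + 36*y^3 + y^2*(2*t - 148) + y*(-28*t^2 - 260*t - 376) - 192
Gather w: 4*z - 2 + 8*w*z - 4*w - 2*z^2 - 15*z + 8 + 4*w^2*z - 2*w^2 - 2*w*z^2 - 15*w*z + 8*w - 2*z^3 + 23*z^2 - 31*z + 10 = w^2*(4*z - 2) + w*(-2*z^2 - 7*z + 4) - 2*z^3 + 21*z^2 - 42*z + 16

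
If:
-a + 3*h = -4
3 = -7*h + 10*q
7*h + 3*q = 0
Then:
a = 337/91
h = -9/91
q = 3/13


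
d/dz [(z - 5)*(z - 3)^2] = (z - 3)*(3*z - 13)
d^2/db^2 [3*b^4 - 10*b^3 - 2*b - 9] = 12*b*(3*b - 5)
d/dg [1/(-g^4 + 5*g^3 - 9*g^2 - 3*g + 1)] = (4*g^3 - 15*g^2 + 18*g + 3)/(g^4 - 5*g^3 + 9*g^2 + 3*g - 1)^2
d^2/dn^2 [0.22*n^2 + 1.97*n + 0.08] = 0.440000000000000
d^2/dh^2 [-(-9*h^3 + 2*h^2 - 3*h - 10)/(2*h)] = 9 + 10/h^3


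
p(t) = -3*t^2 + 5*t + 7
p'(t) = 5 - 6*t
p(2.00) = 5.00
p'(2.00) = -7.00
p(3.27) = -8.73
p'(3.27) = -14.62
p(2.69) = -1.26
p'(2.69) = -11.14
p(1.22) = 8.63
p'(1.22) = -2.32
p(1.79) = 6.34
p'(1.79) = -5.74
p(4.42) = -29.51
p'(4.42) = -21.52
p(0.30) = 8.23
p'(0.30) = 3.20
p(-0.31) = 5.16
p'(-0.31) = 6.86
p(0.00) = 7.00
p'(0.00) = 5.00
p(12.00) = -365.00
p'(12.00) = -67.00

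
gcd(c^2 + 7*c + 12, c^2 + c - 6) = c + 3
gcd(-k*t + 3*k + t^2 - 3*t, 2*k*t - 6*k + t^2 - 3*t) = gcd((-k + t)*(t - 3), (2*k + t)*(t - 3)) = t - 3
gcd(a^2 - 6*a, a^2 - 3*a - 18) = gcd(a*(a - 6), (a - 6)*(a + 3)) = a - 6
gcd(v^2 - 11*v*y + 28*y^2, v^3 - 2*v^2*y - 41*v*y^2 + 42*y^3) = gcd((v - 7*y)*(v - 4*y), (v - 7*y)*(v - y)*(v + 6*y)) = -v + 7*y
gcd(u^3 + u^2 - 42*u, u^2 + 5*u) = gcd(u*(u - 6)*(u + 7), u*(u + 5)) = u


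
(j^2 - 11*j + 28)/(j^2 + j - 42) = (j^2 - 11*j + 28)/(j^2 + j - 42)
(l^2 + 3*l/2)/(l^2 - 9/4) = 2*l/(2*l - 3)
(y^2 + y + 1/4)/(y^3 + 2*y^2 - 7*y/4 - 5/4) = (2*y + 1)/(2*y^2 + 3*y - 5)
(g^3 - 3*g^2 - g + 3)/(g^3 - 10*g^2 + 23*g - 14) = (g^2 - 2*g - 3)/(g^2 - 9*g + 14)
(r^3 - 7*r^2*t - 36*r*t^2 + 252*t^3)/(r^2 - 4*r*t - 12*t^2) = (r^2 - r*t - 42*t^2)/(r + 2*t)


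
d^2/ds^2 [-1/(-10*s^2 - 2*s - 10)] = (-25*s^2 - 5*s + (10*s + 1)^2 - 25)/(5*s^2 + s + 5)^3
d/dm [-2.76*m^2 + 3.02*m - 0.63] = 3.02 - 5.52*m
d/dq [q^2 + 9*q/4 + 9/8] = 2*q + 9/4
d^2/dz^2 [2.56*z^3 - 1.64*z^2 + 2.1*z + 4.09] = 15.36*z - 3.28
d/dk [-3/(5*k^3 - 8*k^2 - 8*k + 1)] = 3*(15*k^2 - 16*k - 8)/(5*k^3 - 8*k^2 - 8*k + 1)^2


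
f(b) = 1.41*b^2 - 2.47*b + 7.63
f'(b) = 2.82*b - 2.47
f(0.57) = 6.68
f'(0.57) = -0.86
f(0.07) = 7.46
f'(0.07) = -2.27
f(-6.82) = 90.06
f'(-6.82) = -21.70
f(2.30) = 9.41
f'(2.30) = 4.02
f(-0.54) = 9.37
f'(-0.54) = -3.99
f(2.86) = 12.10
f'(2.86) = 5.60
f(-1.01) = 11.56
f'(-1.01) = -5.32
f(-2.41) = 21.77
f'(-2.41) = -9.27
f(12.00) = 181.03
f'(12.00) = 31.37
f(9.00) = 99.61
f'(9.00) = 22.91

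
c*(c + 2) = c^2 + 2*c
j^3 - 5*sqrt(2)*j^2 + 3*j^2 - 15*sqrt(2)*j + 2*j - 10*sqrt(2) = (j + 1)*(j + 2)*(j - 5*sqrt(2))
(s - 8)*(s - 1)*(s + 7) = s^3 - 2*s^2 - 55*s + 56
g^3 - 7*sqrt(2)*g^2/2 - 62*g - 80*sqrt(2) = (g - 8*sqrt(2))*(g + 2*sqrt(2))*(g + 5*sqrt(2)/2)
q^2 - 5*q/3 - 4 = (q - 3)*(q + 4/3)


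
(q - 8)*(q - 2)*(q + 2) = q^3 - 8*q^2 - 4*q + 32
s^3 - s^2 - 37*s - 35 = (s - 7)*(s + 1)*(s + 5)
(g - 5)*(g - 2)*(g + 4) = g^3 - 3*g^2 - 18*g + 40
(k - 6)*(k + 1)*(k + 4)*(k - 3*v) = k^4 - 3*k^3*v - k^3 + 3*k^2*v - 26*k^2 + 78*k*v - 24*k + 72*v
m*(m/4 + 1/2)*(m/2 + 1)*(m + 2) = m^4/8 + 3*m^3/4 + 3*m^2/2 + m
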